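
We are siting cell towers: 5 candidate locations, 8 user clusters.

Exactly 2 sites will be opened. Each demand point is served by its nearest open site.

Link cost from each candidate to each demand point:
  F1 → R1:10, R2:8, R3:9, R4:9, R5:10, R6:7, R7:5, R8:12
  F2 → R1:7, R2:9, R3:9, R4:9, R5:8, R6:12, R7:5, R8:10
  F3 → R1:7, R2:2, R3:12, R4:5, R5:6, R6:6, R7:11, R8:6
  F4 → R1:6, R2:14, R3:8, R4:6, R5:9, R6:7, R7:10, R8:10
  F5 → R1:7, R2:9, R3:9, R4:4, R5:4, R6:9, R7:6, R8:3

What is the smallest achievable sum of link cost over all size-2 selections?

41

Open {F3, F5}.
  R1→F3 7, R2→F3 2, R3→F5 9, R4→F5 4, R5→F5 4, R6→F3 6, R7→F5 6, R8→F5 3  ⇒ total 41.
Compare {F1, F3}: total 46.
Compare {F2, F3}: total 46.
No size-2 selection does better; minimum is 41.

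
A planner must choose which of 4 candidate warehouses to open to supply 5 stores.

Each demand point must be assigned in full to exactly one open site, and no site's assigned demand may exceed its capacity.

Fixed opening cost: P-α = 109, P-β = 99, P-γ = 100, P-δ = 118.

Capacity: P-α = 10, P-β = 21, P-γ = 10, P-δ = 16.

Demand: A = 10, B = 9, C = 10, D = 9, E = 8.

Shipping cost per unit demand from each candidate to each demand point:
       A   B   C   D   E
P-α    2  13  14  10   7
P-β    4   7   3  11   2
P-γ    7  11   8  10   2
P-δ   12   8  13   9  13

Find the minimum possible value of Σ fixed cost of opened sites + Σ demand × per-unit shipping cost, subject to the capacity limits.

636

Open {P-α, P-β, P-γ, P-δ}; cheapest assignment that respects the capacities:
  P-α (cap 10, load 10): A — cost 10×2 = 20
  P-β (cap 21, load 19): B, C — cost 9×7 + 10×3 = 93
  P-γ (cap 10, load 8): E — cost 8×2 = 16
  P-δ (cap 16, load 9): D — cost 9×9 = 81
  Shipping 210, fixed 426 → total 636.
  Any other capacity-feasible assignment to {P-α, P-β, P-γ, P-δ} ships for at least 210.
Total demand is 46; every other set of sites either has combined capacity below 46 or cannot fit the demands without splitting one across sites, so {P-α, P-β, P-γ, P-δ} is the only feasible choice of open sites. Minimum: 636.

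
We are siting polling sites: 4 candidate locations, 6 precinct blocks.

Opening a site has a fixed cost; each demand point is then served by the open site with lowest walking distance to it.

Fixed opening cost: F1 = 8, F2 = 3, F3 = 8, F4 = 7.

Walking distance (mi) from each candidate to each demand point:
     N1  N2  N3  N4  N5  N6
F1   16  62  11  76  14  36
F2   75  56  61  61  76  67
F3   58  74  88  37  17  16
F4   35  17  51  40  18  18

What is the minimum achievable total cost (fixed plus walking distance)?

Open {F1, F4}: assign each demand point to its cheapest open site.
  N1→F1 16, N2→F4 17, N3→F1 11, N4→F4 40, N5→F1 14, N6→F4 18
  walking distance 116, fixed 15 → total 131.
Compare {F1, F2, F4}: walking distance 116 + fixed 18 = 134.
Compare {F1, F3, F4}: walking distance 111 + fixed 23 = 134.
Compare {F1, F2, F3, F4}: walking distance 111 + fixed 26 = 137.
All other subsets cost ≥ 134. Minimum total cost: 131.

131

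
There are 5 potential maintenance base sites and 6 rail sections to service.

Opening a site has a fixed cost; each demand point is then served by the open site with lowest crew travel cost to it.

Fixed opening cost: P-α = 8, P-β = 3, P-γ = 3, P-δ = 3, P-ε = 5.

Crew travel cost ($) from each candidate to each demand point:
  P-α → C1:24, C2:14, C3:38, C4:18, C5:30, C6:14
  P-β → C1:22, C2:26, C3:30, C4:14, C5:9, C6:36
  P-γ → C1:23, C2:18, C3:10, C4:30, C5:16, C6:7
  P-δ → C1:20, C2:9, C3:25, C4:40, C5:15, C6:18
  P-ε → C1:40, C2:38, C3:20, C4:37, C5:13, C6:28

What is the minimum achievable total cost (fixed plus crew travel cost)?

Open {P-β, P-γ, P-δ}: assign each demand point to its cheapest open site.
  C1→P-δ 20, C2→P-δ 9, C3→P-γ 10, C4→P-β 14, C5→P-β 9, C6→P-γ 7
  crew travel cost 69, fixed 9 → total 78.
Compare {P-β, P-γ, P-δ, P-ε}: crew travel cost 69 + fixed 14 = 83.
Compare {P-β, P-γ}: crew travel cost 80 + fixed 6 = 86.
Compare {P-α, P-β, P-γ, P-δ}: crew travel cost 69 + fixed 17 = 86.
All other subsets cost ≥ 83. Minimum total cost: 78.

78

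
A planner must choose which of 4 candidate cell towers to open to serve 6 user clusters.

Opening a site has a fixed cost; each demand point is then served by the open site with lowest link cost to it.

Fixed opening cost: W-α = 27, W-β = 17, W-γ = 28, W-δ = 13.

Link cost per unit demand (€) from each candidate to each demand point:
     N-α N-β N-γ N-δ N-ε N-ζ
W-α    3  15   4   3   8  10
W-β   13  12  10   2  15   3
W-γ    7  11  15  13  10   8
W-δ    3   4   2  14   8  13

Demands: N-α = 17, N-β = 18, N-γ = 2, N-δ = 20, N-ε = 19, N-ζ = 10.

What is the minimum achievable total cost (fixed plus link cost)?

Open {W-β, W-δ}: assign each demand point to its cheapest open site.
  N-α→W-δ 17×3=51, N-β→W-δ 18×4=72, N-γ→W-δ 2×2=4, N-δ→W-β 20×2=40, N-ε→W-δ 19×8=152, N-ζ→W-β 10×3=30
  link cost 349, fixed 30 → total 379.
Compare {W-α, W-β, W-δ}: link cost 349 + fixed 57 = 406.
Compare {W-β, W-γ, W-δ}: link cost 349 + fixed 58 = 407.
Compare {W-α, W-β, W-γ, W-δ}: link cost 349 + fixed 85 = 434.
All other subsets cost ≥ 406. Minimum total cost: 379.

379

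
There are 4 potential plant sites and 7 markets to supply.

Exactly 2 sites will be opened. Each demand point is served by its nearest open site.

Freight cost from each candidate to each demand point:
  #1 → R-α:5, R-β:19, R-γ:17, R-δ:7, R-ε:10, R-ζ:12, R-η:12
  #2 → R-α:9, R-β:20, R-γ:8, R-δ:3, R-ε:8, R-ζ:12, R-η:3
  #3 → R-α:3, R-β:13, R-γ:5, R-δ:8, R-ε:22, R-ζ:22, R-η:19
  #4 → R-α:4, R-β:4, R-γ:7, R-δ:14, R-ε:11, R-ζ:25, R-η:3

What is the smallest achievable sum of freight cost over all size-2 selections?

41

Open {#2, #4}.
  R-α→#4 4, R-β→#4 4, R-γ→#4 7, R-δ→#2 3, R-ε→#2 8, R-ζ→#2 12, R-η→#2 3  ⇒ total 41.
Compare {#1, #4}: total 47.
Compare {#2, #3}: total 47.
No size-2 selection does better; minimum is 41.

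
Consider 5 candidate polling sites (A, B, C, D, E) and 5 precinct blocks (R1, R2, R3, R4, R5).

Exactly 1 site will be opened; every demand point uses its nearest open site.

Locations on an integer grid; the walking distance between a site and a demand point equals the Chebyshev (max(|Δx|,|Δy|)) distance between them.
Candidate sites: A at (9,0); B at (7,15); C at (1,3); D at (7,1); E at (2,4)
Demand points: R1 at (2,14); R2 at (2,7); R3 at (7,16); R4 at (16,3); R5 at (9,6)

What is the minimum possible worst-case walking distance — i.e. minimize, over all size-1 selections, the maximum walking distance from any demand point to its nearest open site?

12

Open {B}.
  Farthest demand point is R4 at walking distance 12 (to B); all others are ≤ 12.
With {E} the worst case is 14.
With {C} the worst case is 15.
No size-1 selection achieves below 12.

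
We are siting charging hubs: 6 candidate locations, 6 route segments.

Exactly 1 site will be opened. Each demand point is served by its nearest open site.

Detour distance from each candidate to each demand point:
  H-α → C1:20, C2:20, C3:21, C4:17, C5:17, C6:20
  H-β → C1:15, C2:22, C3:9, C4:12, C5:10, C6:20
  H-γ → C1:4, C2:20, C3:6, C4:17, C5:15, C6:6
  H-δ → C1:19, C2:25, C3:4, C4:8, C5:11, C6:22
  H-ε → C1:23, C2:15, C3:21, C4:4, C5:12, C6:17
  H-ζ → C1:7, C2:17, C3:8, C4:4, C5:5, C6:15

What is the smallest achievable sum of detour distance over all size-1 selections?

56

Open {H-ζ}.
  C1→H-ζ 7, C2→H-ζ 17, C3→H-ζ 8, C4→H-ζ 4, C5→H-ζ 5, C6→H-ζ 15  ⇒ total 56.
Compare {H-γ}: total 68.
Compare {H-β}: total 88.
No size-1 selection does better; minimum is 56.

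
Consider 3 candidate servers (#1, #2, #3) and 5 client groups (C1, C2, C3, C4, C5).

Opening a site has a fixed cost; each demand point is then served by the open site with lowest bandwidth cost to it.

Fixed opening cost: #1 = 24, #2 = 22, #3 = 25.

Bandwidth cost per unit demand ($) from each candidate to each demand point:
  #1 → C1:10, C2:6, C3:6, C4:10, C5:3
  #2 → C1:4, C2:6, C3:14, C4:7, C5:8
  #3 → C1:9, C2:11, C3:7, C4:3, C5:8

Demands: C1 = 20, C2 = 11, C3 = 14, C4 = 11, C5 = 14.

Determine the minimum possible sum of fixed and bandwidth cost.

Open {#1, #2, #3}: assign each demand point to its cheapest open site.
  C1→#2 20×4=80, C2→#1 11×6=66, C3→#1 14×6=84, C4→#3 11×3=33, C5→#1 14×3=42
  bandwidth cost 305, fixed 71 → total 376.
Compare {#1, #2}: bandwidth cost 349 + fixed 46 = 395.
Compare {#2, #3}: bandwidth cost 389 + fixed 47 = 436.
Compare {#1, #3}: bandwidth cost 405 + fixed 49 = 454.
All other subsets cost ≥ 395. Minimum total cost: 376.

376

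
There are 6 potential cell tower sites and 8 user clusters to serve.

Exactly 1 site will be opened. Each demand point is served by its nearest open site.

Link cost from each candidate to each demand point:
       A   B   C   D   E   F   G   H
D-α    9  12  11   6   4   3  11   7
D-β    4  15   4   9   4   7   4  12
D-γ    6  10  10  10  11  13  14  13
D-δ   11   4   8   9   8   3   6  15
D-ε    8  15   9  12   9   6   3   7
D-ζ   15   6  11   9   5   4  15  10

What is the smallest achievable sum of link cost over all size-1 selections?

Open {D-β}.
  A→D-β 4, B→D-β 15, C→D-β 4, D→D-β 9, E→D-β 4, F→D-β 7, G→D-β 4, H→D-β 12  ⇒ total 59.
Compare {D-α}: total 63.
Compare {D-δ}: total 64.
No size-1 selection does better; minimum is 59.

59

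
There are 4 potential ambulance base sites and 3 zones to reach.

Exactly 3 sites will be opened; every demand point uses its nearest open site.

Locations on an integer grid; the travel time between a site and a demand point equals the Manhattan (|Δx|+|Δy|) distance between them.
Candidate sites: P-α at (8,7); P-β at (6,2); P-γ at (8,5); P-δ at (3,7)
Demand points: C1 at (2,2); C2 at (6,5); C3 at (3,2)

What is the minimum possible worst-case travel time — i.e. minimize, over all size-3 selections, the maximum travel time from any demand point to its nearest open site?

4

Open {P-α, P-β, P-γ}.
  Farthest demand point is C1 at travel time 4 (to P-β); all others are ≤ 4.
With {P-α, P-β, P-δ} the worst case is 4.
With {P-β, P-γ, P-δ} the worst case is 4.
No size-3 selection achieves below 4.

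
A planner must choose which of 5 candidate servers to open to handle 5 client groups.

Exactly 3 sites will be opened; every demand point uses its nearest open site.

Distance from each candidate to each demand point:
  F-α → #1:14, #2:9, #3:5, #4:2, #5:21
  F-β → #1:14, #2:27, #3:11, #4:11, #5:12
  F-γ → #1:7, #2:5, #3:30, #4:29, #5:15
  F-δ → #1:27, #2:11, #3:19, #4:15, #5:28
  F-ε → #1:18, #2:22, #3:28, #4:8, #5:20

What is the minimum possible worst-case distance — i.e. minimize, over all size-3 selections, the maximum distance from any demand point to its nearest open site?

Open {F-α, F-β, F-γ}.
  Farthest demand point is #5 at distance 12 (to F-β); all others are ≤ 12.
With {F-β, F-γ, F-δ} the worst case is 12.
With {F-β, F-γ, F-ε} the worst case is 12.
No size-3 selection achieves below 12.

12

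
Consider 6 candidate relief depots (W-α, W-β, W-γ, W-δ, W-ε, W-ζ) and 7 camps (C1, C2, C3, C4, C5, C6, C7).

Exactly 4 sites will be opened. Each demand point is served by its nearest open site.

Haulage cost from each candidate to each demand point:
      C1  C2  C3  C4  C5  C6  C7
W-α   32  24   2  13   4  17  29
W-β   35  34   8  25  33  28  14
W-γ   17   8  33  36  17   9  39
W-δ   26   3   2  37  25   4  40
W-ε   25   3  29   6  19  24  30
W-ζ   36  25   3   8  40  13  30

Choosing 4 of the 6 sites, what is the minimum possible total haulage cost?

55

Open {W-α, W-β, W-γ, W-ε}.
  C1→W-γ 17, C2→W-ε 3, C3→W-α 2, C4→W-ε 6, C5→W-α 4, C6→W-γ 9, C7→W-β 14  ⇒ total 55.
Compare {W-α, W-β, W-γ, W-δ}: total 57.
Compare {W-α, W-β, W-δ, W-ε}: total 58.
No size-4 selection does better; minimum is 55.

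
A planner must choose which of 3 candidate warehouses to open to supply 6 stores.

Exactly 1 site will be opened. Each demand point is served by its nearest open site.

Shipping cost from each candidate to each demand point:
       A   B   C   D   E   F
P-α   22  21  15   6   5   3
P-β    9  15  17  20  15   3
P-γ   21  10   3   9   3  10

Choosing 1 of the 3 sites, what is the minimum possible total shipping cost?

Open {P-γ}.
  A→P-γ 21, B→P-γ 10, C→P-γ 3, D→P-γ 9, E→P-γ 3, F→P-γ 10  ⇒ total 56.
Compare {P-α}: total 72.
Compare {P-β}: total 79.

56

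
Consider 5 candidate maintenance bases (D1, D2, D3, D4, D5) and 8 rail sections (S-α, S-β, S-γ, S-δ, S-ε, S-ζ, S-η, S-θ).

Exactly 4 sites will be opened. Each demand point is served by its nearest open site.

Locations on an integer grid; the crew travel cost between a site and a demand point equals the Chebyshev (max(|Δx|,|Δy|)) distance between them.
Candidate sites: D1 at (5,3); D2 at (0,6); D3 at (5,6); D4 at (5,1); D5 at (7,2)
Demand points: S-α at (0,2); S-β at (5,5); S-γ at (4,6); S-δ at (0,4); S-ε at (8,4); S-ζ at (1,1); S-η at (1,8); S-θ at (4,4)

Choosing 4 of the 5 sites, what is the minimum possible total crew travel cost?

17

Open {D1, D2, D3, D5}.
  S-α→D2 4, S-β→D3 1, S-γ→D3 1, S-δ→D2 2, S-ε→D5 2, S-ζ→D1 4, S-η→D2 2, S-θ→D1 1  ⇒ total 17.
Compare {D1, D2, D3, D4}: total 18.
Compare {D2, D3, D4, D5}: total 18.
No size-4 selection does better; minimum is 17.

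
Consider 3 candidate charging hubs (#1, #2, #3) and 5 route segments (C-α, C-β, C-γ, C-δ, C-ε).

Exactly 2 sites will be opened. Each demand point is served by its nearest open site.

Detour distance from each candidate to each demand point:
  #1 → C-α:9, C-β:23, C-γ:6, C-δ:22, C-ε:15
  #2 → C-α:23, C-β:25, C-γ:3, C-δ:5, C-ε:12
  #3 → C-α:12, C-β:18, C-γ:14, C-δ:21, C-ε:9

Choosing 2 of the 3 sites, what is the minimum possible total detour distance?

47

Open {#2, #3}.
  C-α→#3 12, C-β→#3 18, C-γ→#2 3, C-δ→#2 5, C-ε→#3 9  ⇒ total 47.
Compare {#1, #2}: total 52.
Compare {#1, #3}: total 63.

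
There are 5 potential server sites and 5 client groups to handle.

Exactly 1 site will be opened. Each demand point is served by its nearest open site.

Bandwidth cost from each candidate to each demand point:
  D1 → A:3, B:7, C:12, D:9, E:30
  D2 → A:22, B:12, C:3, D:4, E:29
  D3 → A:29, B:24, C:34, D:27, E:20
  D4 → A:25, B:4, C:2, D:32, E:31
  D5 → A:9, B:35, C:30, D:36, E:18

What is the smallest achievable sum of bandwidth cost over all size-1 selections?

Open {D1}.
  A→D1 3, B→D1 7, C→D1 12, D→D1 9, E→D1 30  ⇒ total 61.
Compare {D2}: total 70.
Compare {D4}: total 94.
No size-1 selection does better; minimum is 61.

61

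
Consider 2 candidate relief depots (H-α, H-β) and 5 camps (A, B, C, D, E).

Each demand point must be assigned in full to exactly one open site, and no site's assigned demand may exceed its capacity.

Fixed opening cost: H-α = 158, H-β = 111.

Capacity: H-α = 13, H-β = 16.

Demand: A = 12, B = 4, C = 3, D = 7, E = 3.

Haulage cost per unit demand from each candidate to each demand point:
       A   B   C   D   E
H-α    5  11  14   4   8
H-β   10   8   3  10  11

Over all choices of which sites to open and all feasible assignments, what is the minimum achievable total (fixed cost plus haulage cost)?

Open {H-α, H-β}; cheapest assignment that respects the capacities:
  H-α (cap 13, load 13): C, D, E — cost 3×14 + 7×4 + 3×8 = 94
  H-β (cap 16, load 16): A, B — cost 12×10 + 4×8 = 152
  Shipping 246, fixed 269 → total 515.
  Any other capacity-feasible assignment to {H-α, H-β} ships for at least 246.
Total demand is 29 and no other set of sites has combined capacity ≥ 29, so {H-α, H-β} is the only feasible choice of open sites. Minimum: 515.

515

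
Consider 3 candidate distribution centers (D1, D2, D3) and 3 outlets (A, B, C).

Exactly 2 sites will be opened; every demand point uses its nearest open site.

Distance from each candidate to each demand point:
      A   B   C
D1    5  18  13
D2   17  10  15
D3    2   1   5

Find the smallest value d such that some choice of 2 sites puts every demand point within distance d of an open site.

5

Open {D1, D3}.
  Farthest demand point is C at distance 5 (to D3); all others are ≤ 5.
With {D2, D3} the worst case is 5.
With {D1, D2} the worst case is 13.
No size-2 selection achieves below 5.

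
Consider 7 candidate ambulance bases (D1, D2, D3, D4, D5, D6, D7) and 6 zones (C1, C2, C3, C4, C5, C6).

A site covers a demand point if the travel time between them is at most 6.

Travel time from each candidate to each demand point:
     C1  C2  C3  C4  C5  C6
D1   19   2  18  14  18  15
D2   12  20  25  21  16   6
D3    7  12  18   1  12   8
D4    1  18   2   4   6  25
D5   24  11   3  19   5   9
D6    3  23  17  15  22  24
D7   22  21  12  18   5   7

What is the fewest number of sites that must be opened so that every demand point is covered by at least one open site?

3

Coverage sets (demand points within 6 of each site):
  D1: {C2}
  D2: {C6}
  D3: {C4}
  D4: {C1, C3, C4, C5}
  D5: {C3, C5}
  D6: {C1}
  D7: {C5}
No 2 sites suffice: every size-2 union leaves at least one demand point uncovered.
But {D1, D2, D4} covers everything, so the minimum is 3.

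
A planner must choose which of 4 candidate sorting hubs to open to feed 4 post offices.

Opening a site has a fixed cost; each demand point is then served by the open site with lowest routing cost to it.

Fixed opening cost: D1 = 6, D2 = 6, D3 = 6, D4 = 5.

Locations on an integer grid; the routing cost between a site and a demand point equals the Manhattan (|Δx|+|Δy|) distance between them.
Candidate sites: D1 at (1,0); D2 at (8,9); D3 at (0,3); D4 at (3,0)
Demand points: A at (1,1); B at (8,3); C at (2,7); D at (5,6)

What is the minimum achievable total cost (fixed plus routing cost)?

Open {D3}: assign each demand point to its cheapest open site.
  A→D3 3, B→D3 8, C→D3 6, D→D3 8
  routing cost 25, fixed 6 → total 31.
Compare {D4}: routing cost 27 + fixed 5 = 32.
Compare {D1, D2}: routing cost 21 + fixed 12 = 33.
Compare {D2, D3}: routing cost 21 + fixed 12 = 33.
All other subsets cost ≥ 32. Minimum total cost: 31.

31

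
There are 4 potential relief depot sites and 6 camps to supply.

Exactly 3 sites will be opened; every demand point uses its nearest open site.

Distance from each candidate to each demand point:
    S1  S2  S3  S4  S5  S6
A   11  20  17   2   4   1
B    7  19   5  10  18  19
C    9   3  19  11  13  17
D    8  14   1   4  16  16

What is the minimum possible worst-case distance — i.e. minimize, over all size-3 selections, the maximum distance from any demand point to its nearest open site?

7

Open {A, B, C}.
  Farthest demand point is S1 at distance 7 (to B); all others are ≤ 7.
With {A, C, D} the worst case is 8.
With {A, B, D} the worst case is 14.
No size-3 selection achieves below 7.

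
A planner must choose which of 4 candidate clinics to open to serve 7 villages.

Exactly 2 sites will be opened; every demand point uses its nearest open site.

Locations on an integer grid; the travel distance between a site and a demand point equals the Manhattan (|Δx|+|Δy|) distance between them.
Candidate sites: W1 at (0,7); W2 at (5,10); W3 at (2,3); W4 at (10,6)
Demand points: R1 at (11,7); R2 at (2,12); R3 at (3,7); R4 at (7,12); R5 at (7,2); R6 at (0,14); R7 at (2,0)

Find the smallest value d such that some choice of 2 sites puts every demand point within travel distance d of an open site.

Open {W1, W4}.
  Farthest demand point is R4 at travel distance 9 (to W4); all others are ≤ 9.
With {W2, W3} the worst case is 9.
With {W1, W2} the worst case is 10.
No size-2 selection achieves below 9.

9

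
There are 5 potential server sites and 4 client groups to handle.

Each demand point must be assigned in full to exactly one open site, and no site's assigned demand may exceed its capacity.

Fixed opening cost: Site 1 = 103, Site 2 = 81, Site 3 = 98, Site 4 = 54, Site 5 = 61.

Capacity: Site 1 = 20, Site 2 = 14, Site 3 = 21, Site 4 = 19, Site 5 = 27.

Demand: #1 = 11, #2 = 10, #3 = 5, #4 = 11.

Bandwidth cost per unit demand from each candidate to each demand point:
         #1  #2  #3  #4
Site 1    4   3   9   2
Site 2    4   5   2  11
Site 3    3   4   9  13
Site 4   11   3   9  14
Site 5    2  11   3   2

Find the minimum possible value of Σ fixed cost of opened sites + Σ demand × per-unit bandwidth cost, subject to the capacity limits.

204

Open {Site 4, Site 5}; cheapest assignment that respects the capacities:
  Site 4 (cap 19, load 10): #2 — cost 10×3 = 30
  Site 5 (cap 27, load 27): #1, #3, #4 — cost 11×2 + 5×3 + 11×2 = 59
  Shipping 89, fixed 115 → total 204.
  Any other capacity-feasible assignment to {Site 4, Site 5} ships for at least 89.
Compare {Site 2, Site 5}: its best feasible assignment gives total 251.
Compare {Site 1, Site 5}: its best feasible assignment gives total 253.
Every other set of open sites that can feasibly serve all demand totals ≥ 251 even under its best assignment. Minimum: 204.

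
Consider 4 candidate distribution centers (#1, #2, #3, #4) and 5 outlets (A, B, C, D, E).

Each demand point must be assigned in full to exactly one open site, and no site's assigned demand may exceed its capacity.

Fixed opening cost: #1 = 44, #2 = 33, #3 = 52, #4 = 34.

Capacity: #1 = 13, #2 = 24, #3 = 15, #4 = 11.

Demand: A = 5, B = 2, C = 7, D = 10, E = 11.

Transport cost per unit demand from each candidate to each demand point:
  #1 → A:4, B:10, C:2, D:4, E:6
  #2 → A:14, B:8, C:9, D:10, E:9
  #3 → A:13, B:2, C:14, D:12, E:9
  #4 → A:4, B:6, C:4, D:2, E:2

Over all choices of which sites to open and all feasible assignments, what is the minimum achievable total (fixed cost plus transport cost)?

280

Open {#1, #2, #4}; cheapest assignment that respects the capacities:
  #1 (cap 13, load 12): A, C — cost 5×4 + 7×2 = 34
  #2 (cap 24, load 13): B, E — cost 2×8 + 11×9 = 115
  #4 (cap 11, load 10): D — cost 10×2 = 20
  Shipping 169, fixed 111 → total 280.
  Any other capacity-feasible assignment to {#1, #2, #4} ships for at least 169.
Compare {#1, #3, #4}: its best feasible assignment gives total 287.
Compare {#1, #2, #3, #4}: its best feasible assignment gives total 320.
Every other set of open sites that can feasibly serve all demand totals ≥ 287 even under its best assignment. Minimum: 280.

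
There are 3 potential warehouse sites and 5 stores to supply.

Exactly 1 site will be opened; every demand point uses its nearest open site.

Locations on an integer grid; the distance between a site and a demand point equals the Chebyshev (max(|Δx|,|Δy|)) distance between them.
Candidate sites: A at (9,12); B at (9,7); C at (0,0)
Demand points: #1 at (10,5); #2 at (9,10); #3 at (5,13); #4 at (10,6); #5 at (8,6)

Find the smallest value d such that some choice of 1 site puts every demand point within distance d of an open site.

6

Open {B}.
  Farthest demand point is #3 at distance 6 (to B); all others are ≤ 6.
With {A} the worst case is 7.
With {C} the worst case is 13.
No size-1 selection achieves below 6.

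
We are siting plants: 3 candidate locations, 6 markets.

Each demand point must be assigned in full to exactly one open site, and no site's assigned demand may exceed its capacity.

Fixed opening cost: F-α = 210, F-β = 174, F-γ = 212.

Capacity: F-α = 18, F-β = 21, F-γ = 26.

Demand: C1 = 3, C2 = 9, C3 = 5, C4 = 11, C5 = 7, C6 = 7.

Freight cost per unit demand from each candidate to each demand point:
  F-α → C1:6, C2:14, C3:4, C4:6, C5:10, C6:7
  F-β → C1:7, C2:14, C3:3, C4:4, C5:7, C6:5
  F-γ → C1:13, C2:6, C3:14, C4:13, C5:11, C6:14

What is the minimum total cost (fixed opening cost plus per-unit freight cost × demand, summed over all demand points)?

687

Open {F-β, F-γ}; cheapest assignment that respects the capacities:
  F-β (cap 21, load 21): C1, C4, C6 — cost 3×7 + 11×4 + 7×5 = 100
  F-γ (cap 26, load 21): C2, C3, C5 — cost 9×6 + 5×14 + 7×11 = 201
  Shipping 301, fixed 386 → total 687.
  Any other capacity-feasible assignment to {F-β, F-γ} ships for at least 301.
Compare {F-α, F-γ}: its best feasible assignment gives total 776.
Compare {F-α, F-β, F-γ}: its best feasible assignment gives total 830.
Every other set of open sites that can feasibly serve all demand totals ≥ 776 even under its best assignment. Minimum: 687.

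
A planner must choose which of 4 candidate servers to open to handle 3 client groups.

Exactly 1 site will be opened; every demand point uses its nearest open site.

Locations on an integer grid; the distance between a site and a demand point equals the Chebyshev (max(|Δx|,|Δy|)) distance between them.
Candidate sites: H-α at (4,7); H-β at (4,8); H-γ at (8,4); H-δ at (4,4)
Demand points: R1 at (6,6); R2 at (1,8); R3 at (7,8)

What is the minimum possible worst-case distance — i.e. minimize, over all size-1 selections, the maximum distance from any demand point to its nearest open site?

3

Open {H-α}.
  Farthest demand point is R2 at distance 3 (to H-α); all others are ≤ 3.
With {H-β} the worst case is 3.
With {H-δ} the worst case is 4.
No size-1 selection achieves below 3.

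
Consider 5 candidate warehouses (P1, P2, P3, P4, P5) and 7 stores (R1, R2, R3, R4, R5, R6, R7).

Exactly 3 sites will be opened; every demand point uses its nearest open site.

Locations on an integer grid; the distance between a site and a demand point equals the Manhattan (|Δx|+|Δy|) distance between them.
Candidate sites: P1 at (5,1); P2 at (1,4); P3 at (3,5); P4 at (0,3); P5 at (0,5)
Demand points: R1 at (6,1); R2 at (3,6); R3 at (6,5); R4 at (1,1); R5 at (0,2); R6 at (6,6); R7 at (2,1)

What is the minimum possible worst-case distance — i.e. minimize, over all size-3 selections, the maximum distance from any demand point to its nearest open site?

4

Open {P1, P2, P3}.
  Farthest demand point is R6 at distance 4 (to P3); all others are ≤ 4.
With {P1, P3, P4} the worst case is 4.
With {P1, P3, P5} the worst case is 4.
No size-3 selection achieves below 4.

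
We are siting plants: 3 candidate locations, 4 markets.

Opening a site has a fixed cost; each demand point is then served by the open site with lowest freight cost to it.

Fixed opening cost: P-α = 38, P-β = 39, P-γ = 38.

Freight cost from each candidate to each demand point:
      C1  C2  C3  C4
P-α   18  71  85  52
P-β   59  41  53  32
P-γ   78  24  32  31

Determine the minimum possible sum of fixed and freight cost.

Open {P-α, P-γ}: assign each demand point to its cheapest open site.
  C1→P-α 18, C2→P-γ 24, C3→P-γ 32, C4→P-γ 31
  freight cost 105, fixed 76 → total 181.
Compare {P-γ}: freight cost 165 + fixed 38 = 203.
Compare {P-α, P-β, P-γ}: freight cost 105 + fixed 115 = 220.
Compare {P-α, P-β}: freight cost 144 + fixed 77 = 221.
All other subsets cost ≥ 203. Minimum total cost: 181.

181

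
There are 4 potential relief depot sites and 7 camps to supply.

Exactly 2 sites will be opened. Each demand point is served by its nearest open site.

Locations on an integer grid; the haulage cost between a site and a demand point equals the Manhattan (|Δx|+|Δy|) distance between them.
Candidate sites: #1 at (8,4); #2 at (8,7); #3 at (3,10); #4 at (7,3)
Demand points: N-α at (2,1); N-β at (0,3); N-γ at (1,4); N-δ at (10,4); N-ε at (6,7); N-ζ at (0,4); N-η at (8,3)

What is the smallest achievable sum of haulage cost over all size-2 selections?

Open {#2, #4}.
  N-α→#4 7, N-β→#4 7, N-γ→#4 7, N-δ→#4 4, N-ε→#2 2, N-ζ→#4 8, N-η→#4 1  ⇒ total 36.
Compare {#1, #4}: total 37.
Compare {#1, #2}: total 38.
No size-2 selection does better; minimum is 36.

36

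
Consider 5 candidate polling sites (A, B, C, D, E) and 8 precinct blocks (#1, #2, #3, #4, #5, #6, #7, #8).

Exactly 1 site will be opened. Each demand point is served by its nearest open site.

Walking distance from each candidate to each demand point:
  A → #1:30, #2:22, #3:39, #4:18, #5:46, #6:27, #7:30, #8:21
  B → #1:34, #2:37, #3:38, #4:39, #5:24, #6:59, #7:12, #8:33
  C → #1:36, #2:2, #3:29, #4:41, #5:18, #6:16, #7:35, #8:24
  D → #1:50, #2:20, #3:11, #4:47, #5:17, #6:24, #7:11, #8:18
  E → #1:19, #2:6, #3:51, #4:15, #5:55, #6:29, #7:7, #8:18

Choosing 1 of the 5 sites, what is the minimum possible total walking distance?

198

Open {D}.
  #1→D 50, #2→D 20, #3→D 11, #4→D 47, #5→D 17, #6→D 24, #7→D 11, #8→D 18  ⇒ total 198.
Compare {E}: total 200.
Compare {C}: total 201.
No size-1 selection does better; minimum is 198.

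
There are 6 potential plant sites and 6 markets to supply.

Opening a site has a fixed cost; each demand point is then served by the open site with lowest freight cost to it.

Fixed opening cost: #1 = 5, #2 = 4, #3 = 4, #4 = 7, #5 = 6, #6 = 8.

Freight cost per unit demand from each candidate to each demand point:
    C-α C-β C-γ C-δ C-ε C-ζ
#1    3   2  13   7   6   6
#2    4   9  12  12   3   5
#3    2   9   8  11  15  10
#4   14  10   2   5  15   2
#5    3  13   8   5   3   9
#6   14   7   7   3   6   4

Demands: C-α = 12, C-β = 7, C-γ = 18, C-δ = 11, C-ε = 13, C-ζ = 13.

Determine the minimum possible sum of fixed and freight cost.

Open {#1, #2, #3, #4, #6}: assign each demand point to its cheapest open site.
  C-α→#3 12×2=24, C-β→#1 7×2=14, C-γ→#4 18×2=36, C-δ→#6 11×3=33, C-ε→#2 13×3=39, C-ζ→#4 13×2=26
  freight cost 172, fixed 28 → total 200.
Compare {#1, #3, #4, #5, #6}: freight cost 172 + fixed 30 = 202.
Compare {#1, #2, #3, #4, #5, #6}: freight cost 172 + fixed 34 = 206.
Compare {#1, #2, #4, #6}: freight cost 184 + fixed 24 = 208.
All other subsets cost ≥ 202. Minimum total cost: 200.

200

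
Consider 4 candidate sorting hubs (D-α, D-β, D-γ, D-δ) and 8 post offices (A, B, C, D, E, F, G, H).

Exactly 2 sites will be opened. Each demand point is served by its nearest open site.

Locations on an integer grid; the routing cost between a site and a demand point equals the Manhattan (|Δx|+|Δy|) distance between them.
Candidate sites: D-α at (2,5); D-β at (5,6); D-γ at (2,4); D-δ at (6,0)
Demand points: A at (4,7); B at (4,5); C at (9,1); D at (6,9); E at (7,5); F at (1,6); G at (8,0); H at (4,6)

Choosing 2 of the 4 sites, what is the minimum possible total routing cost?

Open {D-β, D-δ}.
  A→D-β 2, B→D-β 2, C→D-δ 4, D→D-β 4, E→D-β 3, F→D-β 4, G→D-δ 2, H→D-β 1  ⇒ total 22.
Compare {D-α, D-δ}: total 30.
Compare {D-α, D-β}: total 32.
No size-2 selection does better; minimum is 22.

22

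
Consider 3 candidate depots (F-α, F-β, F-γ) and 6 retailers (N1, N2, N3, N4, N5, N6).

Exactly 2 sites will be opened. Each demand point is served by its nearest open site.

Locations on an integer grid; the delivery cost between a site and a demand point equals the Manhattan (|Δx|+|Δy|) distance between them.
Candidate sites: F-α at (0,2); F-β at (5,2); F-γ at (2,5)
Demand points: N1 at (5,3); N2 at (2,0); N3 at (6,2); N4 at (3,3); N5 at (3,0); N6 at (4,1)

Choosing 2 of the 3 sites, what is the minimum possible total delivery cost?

15

Open {F-α, F-β}.
  N1→F-β 1, N2→F-α 4, N3→F-β 1, N4→F-β 3, N5→F-β 4, N6→F-β 2  ⇒ total 15.
Compare {F-β, F-γ}: total 16.
Compare {F-α, F-γ}: total 28.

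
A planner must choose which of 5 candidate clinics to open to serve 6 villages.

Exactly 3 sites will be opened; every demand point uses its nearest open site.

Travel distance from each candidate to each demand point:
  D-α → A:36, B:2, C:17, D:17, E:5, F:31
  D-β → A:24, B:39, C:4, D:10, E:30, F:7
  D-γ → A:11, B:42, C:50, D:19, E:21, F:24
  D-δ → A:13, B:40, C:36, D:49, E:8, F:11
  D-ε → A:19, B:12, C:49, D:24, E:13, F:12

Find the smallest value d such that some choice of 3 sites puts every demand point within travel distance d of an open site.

11

Open {D-α, D-β, D-γ}.
  Farthest demand point is A at travel distance 11 (to D-γ); all others are ≤ 11.
With {D-α, D-β, D-δ} the worst case is 13.
With {D-β, D-γ, D-ε} the worst case is 13.
No size-3 selection achieves below 11.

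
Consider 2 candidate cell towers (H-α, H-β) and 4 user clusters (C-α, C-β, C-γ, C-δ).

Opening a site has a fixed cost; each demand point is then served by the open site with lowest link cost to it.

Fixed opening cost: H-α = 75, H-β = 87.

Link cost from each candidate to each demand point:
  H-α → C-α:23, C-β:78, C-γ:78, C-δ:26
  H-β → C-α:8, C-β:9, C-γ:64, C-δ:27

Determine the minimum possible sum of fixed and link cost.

195

Open {H-β}: assign each demand point to its cheapest open site.
  C-α→H-β 8, C-β→H-β 9, C-γ→H-β 64, C-δ→H-β 27
  link cost 108, fixed 87 → total 195.
Compare {H-α, H-β}: link cost 107 + fixed 162 = 269.
Compare {H-α}: link cost 205 + fixed 75 = 280.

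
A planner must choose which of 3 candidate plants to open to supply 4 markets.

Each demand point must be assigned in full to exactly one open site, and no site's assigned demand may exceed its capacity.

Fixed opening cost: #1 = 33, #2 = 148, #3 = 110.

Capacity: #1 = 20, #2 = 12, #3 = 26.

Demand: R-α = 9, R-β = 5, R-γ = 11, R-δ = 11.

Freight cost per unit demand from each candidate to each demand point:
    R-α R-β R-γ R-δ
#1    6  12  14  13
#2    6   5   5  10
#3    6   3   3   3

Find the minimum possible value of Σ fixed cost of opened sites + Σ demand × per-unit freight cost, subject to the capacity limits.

323

Open {#1, #3}; cheapest assignment that respects the capacities:
  #1 (cap 20, load 14): R-α, R-β — cost 9×6 + 5×12 = 114
  #3 (cap 26, load 22): R-γ, R-δ — cost 11×3 + 11×3 = 66
  Shipping 180, fixed 143 → total 323.
  Any other capacity-feasible assignment to {#1, #3} ships for at least 180.
Compare {#2, #3}: its best feasible assignment gives total 415.
Compare {#1, #2, #3}: its best feasible assignment gives total 436.
Every other set of open sites that can feasibly serve all demand totals ≥ 415 even under its best assignment. Minimum: 323.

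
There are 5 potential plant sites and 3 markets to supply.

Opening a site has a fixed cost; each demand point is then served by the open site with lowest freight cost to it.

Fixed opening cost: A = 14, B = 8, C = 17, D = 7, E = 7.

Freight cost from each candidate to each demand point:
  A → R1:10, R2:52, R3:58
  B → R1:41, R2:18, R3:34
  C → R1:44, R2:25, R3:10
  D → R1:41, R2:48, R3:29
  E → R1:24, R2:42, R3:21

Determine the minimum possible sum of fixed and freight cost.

Open {A, C}: assign each demand point to its cheapest open site.
  R1→A 10, R2→C 25, R3→C 10
  freight cost 45, fixed 31 → total 76.
Compare {A, B, C}: freight cost 38 + fixed 39 = 77.
Compare {B, E}: freight cost 63 + fixed 15 = 78.
Compare {A, B, E}: freight cost 49 + fixed 29 = 78.
All other subsets cost ≥ 77. Minimum total cost: 76.

76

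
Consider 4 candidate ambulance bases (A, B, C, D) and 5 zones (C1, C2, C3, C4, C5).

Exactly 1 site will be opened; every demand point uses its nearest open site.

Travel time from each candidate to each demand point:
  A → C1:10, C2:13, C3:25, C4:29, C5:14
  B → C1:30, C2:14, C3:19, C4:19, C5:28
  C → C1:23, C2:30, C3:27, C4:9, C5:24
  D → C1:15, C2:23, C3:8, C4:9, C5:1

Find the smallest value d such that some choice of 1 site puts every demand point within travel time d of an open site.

23

Open {D}.
  Farthest demand point is C2 at travel time 23 (to D); all others are ≤ 23.
With {A} the worst case is 29.
With {B} the worst case is 30.
No size-1 selection achieves below 23.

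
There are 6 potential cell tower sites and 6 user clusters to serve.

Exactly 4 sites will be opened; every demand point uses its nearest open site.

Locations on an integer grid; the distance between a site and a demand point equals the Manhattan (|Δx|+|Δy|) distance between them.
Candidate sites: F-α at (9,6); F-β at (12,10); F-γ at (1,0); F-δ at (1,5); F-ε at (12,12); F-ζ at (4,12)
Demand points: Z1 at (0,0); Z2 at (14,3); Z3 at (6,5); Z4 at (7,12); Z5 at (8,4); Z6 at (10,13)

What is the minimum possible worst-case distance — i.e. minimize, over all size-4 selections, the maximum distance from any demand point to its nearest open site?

Open {F-α, F-β, F-γ, F-δ}.
  Farthest demand point is Z2 at distance 8 (to F-α); all others are ≤ 8.
With {F-α, F-β, F-γ, F-ε} the worst case is 8.
With {F-α, F-β, F-γ, F-ζ} the worst case is 8.
No size-4 selection achieves below 8.

8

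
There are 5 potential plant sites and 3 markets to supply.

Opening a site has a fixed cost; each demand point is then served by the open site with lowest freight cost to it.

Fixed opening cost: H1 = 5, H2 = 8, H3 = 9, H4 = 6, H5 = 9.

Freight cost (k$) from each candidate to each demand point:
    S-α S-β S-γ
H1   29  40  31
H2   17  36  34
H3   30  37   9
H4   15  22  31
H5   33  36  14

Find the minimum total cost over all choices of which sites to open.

61

Open {H3, H4}: assign each demand point to its cheapest open site.
  S-α→H4 15, S-β→H4 22, S-γ→H3 9
  freight cost 46, fixed 15 → total 61.
Compare {H4, H5}: freight cost 51 + fixed 15 = 66.
Compare {H1, H3, H4}: freight cost 46 + fixed 20 = 66.
Compare {H2, H3, H4}: freight cost 46 + fixed 23 = 69.
All other subsets cost ≥ 66. Minimum total cost: 61.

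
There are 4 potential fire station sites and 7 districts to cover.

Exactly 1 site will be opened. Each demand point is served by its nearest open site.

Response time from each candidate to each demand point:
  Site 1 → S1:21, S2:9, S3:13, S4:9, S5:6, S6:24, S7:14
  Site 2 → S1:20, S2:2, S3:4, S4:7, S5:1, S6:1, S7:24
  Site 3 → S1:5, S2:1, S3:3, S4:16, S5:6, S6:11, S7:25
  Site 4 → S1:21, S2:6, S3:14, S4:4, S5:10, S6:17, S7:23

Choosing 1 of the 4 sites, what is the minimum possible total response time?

59

Open {Site 2}.
  S1→Site 2 20, S2→Site 2 2, S3→Site 2 4, S4→Site 2 7, S5→Site 2 1, S6→Site 2 1, S7→Site 2 24  ⇒ total 59.
Compare {Site 3}: total 67.
Compare {Site 4}: total 95.
No size-1 selection does better; minimum is 59.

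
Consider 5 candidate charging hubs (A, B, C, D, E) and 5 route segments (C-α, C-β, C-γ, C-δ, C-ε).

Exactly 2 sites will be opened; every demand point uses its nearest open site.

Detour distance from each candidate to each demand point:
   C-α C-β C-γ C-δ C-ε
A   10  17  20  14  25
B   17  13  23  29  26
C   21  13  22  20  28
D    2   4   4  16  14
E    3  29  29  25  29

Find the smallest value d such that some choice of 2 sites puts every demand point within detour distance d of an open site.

Open {A, D}.
  Farthest demand point is C-δ at detour distance 14 (to A); all others are ≤ 14.
With {B, D} the worst case is 16.
With {C, D} the worst case is 16.
No size-2 selection achieves below 14.

14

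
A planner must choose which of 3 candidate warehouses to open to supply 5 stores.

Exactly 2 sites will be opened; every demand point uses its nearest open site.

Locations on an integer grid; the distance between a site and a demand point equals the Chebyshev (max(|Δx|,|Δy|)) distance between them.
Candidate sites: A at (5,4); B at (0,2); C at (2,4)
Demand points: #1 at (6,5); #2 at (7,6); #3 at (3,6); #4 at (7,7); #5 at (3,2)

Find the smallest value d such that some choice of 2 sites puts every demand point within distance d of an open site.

Open {A, B}.
  Farthest demand point is #4 at distance 3 (to A); all others are ≤ 3.
With {A, C} the worst case is 3.
With {B, C} the worst case is 5.
No size-2 selection achieves below 3.

3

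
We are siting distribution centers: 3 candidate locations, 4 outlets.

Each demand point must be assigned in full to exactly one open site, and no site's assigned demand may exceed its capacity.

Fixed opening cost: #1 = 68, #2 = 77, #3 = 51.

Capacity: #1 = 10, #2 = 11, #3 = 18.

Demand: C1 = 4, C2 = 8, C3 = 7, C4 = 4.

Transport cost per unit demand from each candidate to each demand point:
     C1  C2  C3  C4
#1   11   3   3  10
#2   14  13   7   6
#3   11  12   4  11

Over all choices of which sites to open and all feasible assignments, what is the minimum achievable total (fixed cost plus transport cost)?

259

Open {#1, #3}; cheapest assignment that respects the capacities:
  #1 (cap 10, load 8): C2 — cost 8×3 = 24
  #3 (cap 18, load 15): C1, C3, C4 — cost 4×11 + 7×4 + 4×11 = 116
  Shipping 140, fixed 119 → total 259.
  Any other capacity-feasible assignment to {#1, #3} ships for at least 140.
Compare {#1, #2, #3}: its best feasible assignment gives total 316.
Compare {#2, #3}: its best feasible assignment gives total 332.
Every other set of open sites that can feasibly serve all demand totals ≥ 316 even under its best assignment. Minimum: 259.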